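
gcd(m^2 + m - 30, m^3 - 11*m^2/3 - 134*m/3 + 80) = m + 6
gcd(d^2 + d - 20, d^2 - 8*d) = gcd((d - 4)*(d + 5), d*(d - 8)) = 1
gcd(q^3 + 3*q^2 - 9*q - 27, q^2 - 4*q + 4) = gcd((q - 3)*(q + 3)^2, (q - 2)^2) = 1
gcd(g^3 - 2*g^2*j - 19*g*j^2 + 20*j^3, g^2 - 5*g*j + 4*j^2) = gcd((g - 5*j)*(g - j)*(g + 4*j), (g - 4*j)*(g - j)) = g - j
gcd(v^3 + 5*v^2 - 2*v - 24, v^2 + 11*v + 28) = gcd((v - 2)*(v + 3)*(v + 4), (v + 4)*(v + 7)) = v + 4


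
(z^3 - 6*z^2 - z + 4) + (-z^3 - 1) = -6*z^2 - z + 3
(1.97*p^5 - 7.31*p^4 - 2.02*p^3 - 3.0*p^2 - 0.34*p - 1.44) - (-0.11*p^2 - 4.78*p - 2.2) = 1.97*p^5 - 7.31*p^4 - 2.02*p^3 - 2.89*p^2 + 4.44*p + 0.76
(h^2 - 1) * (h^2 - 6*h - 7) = h^4 - 6*h^3 - 8*h^2 + 6*h + 7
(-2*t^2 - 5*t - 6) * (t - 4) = -2*t^3 + 3*t^2 + 14*t + 24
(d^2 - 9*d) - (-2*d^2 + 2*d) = 3*d^2 - 11*d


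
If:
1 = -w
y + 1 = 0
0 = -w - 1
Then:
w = -1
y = -1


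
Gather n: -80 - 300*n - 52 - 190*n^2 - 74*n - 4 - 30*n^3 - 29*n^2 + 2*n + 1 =-30*n^3 - 219*n^2 - 372*n - 135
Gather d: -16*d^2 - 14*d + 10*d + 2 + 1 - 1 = -16*d^2 - 4*d + 2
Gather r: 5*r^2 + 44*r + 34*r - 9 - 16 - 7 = 5*r^2 + 78*r - 32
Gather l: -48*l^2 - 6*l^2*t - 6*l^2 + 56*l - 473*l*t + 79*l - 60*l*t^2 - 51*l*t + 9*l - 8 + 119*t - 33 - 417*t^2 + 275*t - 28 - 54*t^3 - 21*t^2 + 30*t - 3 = l^2*(-6*t - 54) + l*(-60*t^2 - 524*t + 144) - 54*t^3 - 438*t^2 + 424*t - 72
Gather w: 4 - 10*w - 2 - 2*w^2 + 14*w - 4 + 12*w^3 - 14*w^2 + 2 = 12*w^3 - 16*w^2 + 4*w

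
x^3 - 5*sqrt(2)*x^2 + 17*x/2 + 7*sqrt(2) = (x - 7*sqrt(2)/2)*(x - 2*sqrt(2))*(x + sqrt(2)/2)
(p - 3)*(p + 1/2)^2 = p^3 - 2*p^2 - 11*p/4 - 3/4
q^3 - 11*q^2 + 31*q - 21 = (q - 7)*(q - 3)*(q - 1)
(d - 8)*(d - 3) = d^2 - 11*d + 24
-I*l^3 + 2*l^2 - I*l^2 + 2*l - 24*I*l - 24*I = (l - 4*I)*(l + 6*I)*(-I*l - I)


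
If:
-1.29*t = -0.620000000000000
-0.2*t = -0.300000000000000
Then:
No Solution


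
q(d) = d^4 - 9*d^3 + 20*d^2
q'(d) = 4*d^3 - 27*d^2 + 40*d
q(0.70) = 6.95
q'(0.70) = 16.14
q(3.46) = 9.96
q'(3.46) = -19.15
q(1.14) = 14.35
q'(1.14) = 16.44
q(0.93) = 10.81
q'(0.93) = 17.07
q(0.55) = 4.64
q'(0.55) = 14.50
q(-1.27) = 53.29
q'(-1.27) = -102.54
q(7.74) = 613.91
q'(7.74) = 546.83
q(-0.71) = 13.56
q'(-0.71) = -43.44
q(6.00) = 72.00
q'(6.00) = 132.00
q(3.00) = 18.00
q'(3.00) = -15.00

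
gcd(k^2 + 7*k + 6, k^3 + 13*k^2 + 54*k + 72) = k + 6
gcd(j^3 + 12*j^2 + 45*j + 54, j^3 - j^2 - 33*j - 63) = j^2 + 6*j + 9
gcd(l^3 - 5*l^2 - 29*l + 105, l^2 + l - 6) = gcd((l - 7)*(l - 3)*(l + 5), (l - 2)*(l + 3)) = 1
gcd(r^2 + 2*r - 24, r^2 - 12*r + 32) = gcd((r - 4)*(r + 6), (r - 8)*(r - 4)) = r - 4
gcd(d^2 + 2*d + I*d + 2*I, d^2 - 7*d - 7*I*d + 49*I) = 1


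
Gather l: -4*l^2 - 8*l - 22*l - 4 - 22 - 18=-4*l^2 - 30*l - 44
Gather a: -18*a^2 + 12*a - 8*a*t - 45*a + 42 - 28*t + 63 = -18*a^2 + a*(-8*t - 33) - 28*t + 105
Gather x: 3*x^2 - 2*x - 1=3*x^2 - 2*x - 1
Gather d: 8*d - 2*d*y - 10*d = d*(-2*y - 2)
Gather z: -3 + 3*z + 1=3*z - 2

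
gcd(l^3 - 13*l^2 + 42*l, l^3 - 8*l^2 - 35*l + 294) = l - 7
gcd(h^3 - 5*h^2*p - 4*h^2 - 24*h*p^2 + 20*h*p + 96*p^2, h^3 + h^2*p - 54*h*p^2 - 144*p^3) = -h^2 + 5*h*p + 24*p^2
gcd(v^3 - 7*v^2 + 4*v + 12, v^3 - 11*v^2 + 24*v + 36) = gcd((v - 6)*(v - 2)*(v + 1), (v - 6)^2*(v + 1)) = v^2 - 5*v - 6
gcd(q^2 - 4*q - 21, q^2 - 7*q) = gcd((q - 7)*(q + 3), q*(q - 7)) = q - 7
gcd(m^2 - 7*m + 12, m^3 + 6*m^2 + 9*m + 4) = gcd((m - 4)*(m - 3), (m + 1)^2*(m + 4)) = 1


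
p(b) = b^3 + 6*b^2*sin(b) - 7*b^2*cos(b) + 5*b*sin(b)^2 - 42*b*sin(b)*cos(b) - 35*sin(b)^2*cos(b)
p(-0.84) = -39.86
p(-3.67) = 8.64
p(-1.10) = -47.30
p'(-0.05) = 8.46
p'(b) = 7*b^2*sin(b) + 6*b^2*cos(b) + 3*b^2 + 42*b*sin(b)^2 + 10*b*sin(b)*cos(b) + 12*b*sin(b) - 42*b*cos(b)^2 - 14*b*cos(b) + 35*sin(b)^3 + 5*sin(b)^2 - 70*sin(b)*cos(b)^2 - 42*sin(b)*cos(b)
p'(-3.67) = 41.06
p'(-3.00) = 48.76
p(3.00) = 115.58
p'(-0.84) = 49.37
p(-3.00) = 45.74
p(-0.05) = -0.21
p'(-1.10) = 4.39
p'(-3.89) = 19.46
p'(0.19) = -28.99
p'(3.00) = -99.70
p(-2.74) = 54.43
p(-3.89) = 1.94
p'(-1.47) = -71.27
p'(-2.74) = 14.86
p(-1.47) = -34.54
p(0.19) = -2.87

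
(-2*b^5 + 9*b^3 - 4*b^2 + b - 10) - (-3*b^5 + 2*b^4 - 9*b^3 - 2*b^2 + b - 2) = b^5 - 2*b^4 + 18*b^3 - 2*b^2 - 8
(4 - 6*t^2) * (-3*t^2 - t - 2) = 18*t^4 + 6*t^3 - 4*t - 8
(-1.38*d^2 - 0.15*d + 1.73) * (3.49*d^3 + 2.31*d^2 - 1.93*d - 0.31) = -4.8162*d^5 - 3.7113*d^4 + 8.3546*d^3 + 4.7136*d^2 - 3.2924*d - 0.5363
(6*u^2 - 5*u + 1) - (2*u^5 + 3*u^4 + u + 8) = -2*u^5 - 3*u^4 + 6*u^2 - 6*u - 7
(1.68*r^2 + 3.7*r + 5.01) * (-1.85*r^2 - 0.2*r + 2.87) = -3.108*r^4 - 7.181*r^3 - 5.1869*r^2 + 9.617*r + 14.3787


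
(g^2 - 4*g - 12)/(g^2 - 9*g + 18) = (g + 2)/(g - 3)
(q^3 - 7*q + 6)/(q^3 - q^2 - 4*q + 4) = (q + 3)/(q + 2)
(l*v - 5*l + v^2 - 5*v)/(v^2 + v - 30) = (l + v)/(v + 6)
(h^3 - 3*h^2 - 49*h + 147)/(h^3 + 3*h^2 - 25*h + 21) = (h - 7)/(h - 1)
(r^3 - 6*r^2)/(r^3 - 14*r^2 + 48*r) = r/(r - 8)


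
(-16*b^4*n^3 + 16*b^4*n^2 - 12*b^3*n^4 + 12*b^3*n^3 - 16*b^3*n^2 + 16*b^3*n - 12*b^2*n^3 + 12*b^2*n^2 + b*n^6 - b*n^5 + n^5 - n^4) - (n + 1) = -16*b^4*n^3 + 16*b^4*n^2 - 12*b^3*n^4 + 12*b^3*n^3 - 16*b^3*n^2 + 16*b^3*n - 12*b^2*n^3 + 12*b^2*n^2 + b*n^6 - b*n^5 + n^5 - n^4 - n - 1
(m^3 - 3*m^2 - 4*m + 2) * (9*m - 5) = 9*m^4 - 32*m^3 - 21*m^2 + 38*m - 10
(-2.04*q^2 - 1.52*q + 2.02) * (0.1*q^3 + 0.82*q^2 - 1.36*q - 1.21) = -0.204*q^5 - 1.8248*q^4 + 1.73*q^3 + 6.192*q^2 - 0.908*q - 2.4442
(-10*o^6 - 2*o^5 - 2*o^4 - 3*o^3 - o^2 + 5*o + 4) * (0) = 0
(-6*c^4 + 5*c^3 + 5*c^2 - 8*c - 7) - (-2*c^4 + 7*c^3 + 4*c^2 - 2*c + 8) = -4*c^4 - 2*c^3 + c^2 - 6*c - 15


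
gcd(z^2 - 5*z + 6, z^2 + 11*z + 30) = 1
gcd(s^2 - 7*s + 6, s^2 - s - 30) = s - 6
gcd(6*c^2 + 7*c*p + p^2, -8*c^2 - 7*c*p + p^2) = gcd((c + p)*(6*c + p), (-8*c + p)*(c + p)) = c + p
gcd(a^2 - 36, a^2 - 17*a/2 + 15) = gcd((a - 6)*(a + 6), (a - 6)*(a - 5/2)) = a - 6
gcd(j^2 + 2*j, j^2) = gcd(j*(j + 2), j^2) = j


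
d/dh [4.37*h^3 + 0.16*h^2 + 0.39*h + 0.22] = 13.11*h^2 + 0.32*h + 0.39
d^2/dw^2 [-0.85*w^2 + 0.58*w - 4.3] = -1.70000000000000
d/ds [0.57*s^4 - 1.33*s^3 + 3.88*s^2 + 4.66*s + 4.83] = 2.28*s^3 - 3.99*s^2 + 7.76*s + 4.66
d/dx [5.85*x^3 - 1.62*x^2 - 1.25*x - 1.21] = 17.55*x^2 - 3.24*x - 1.25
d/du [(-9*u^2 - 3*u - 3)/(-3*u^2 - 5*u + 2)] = 3*(12*u^2 - 18*u - 7)/(9*u^4 + 30*u^3 + 13*u^2 - 20*u + 4)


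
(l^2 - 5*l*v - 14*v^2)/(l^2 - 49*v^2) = (l + 2*v)/(l + 7*v)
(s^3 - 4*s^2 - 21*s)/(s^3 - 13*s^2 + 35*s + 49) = s*(s + 3)/(s^2 - 6*s - 7)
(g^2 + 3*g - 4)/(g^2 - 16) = (g - 1)/(g - 4)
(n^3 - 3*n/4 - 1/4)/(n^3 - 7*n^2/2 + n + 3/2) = (n + 1/2)/(n - 3)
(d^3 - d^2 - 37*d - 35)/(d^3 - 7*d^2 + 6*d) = (d^3 - d^2 - 37*d - 35)/(d*(d^2 - 7*d + 6))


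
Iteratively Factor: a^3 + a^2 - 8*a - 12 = (a + 2)*(a^2 - a - 6) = (a + 2)^2*(a - 3)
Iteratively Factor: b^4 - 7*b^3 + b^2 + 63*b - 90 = (b - 3)*(b^3 - 4*b^2 - 11*b + 30) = (b - 5)*(b - 3)*(b^2 + b - 6) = (b - 5)*(b - 3)*(b + 3)*(b - 2)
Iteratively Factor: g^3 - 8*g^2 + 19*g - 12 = (g - 3)*(g^2 - 5*g + 4) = (g - 4)*(g - 3)*(g - 1)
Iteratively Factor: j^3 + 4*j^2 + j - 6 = (j - 1)*(j^2 + 5*j + 6) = (j - 1)*(j + 3)*(j + 2)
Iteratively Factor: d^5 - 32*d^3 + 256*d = (d + 4)*(d^4 - 4*d^3 - 16*d^2 + 64*d) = (d - 4)*(d + 4)*(d^3 - 16*d) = (d - 4)^2*(d + 4)*(d^2 + 4*d) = (d - 4)^2*(d + 4)^2*(d)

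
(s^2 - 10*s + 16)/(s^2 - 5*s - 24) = (s - 2)/(s + 3)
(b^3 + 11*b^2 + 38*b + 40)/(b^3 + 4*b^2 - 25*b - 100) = (b + 2)/(b - 5)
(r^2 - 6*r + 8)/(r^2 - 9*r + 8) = (r^2 - 6*r + 8)/(r^2 - 9*r + 8)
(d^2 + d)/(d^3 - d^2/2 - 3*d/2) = 2/(2*d - 3)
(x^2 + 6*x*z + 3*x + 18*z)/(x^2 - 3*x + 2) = (x^2 + 6*x*z + 3*x + 18*z)/(x^2 - 3*x + 2)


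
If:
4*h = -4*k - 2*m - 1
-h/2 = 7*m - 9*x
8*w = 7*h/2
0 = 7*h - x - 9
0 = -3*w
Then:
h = 0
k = 155/28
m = -81/7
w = 0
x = -9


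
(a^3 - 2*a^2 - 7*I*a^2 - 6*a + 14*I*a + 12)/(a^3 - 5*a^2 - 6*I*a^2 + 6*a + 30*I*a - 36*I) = (a - I)/(a - 3)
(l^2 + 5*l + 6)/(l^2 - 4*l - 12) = (l + 3)/(l - 6)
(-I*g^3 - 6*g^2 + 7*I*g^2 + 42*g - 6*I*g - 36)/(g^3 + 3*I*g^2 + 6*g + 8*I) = (-I*g^3 + g^2*(-6 + 7*I) + 6*g*(7 - I) - 36)/(g^3 + 3*I*g^2 + 6*g + 8*I)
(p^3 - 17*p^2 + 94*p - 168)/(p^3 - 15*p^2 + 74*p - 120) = (p - 7)/(p - 5)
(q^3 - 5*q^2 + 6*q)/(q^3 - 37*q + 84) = q*(q - 2)/(q^2 + 3*q - 28)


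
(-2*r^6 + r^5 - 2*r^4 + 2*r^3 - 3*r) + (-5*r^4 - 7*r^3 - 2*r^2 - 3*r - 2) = -2*r^6 + r^5 - 7*r^4 - 5*r^3 - 2*r^2 - 6*r - 2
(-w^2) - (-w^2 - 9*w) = 9*w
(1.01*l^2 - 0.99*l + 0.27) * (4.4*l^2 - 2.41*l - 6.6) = 4.444*l^4 - 6.7901*l^3 - 3.0921*l^2 + 5.8833*l - 1.782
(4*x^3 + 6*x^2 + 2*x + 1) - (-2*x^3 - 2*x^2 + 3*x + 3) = 6*x^3 + 8*x^2 - x - 2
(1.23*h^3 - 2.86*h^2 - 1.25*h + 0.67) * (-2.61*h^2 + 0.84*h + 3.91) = -3.2103*h^5 + 8.4978*h^4 + 5.6694*h^3 - 13.9813*h^2 - 4.3247*h + 2.6197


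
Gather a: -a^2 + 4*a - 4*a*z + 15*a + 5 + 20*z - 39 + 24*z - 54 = -a^2 + a*(19 - 4*z) + 44*z - 88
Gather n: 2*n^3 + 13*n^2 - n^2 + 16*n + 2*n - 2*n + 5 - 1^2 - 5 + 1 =2*n^3 + 12*n^2 + 16*n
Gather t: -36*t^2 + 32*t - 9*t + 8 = -36*t^2 + 23*t + 8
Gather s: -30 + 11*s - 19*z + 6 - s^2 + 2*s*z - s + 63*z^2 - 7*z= -s^2 + s*(2*z + 10) + 63*z^2 - 26*z - 24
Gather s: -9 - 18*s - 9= -18*s - 18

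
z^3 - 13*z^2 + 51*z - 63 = (z - 7)*(z - 3)^2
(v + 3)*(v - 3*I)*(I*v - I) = I*v^3 + 3*v^2 + 2*I*v^2 + 6*v - 3*I*v - 9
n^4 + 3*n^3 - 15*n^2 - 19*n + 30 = (n - 3)*(n - 1)*(n + 2)*(n + 5)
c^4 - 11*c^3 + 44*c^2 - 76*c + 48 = (c - 4)*(c - 3)*(c - 2)^2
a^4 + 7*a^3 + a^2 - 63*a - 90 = (a - 3)*(a + 2)*(a + 3)*(a + 5)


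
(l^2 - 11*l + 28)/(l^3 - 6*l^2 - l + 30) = (l^2 - 11*l + 28)/(l^3 - 6*l^2 - l + 30)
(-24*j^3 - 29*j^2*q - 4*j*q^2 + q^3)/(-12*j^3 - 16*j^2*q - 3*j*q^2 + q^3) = (-24*j^2 - 5*j*q + q^2)/(-12*j^2 - 4*j*q + q^2)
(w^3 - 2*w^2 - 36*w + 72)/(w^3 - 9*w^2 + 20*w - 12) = (w + 6)/(w - 1)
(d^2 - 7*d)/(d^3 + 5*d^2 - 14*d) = (d - 7)/(d^2 + 5*d - 14)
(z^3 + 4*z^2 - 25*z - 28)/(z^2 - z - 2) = (z^2 + 3*z - 28)/(z - 2)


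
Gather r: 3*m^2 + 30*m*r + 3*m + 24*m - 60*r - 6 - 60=3*m^2 + 27*m + r*(30*m - 60) - 66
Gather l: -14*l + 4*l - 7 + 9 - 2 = -10*l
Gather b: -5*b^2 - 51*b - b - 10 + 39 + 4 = -5*b^2 - 52*b + 33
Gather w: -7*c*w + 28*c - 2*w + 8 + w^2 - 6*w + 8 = 28*c + w^2 + w*(-7*c - 8) + 16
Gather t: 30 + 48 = 78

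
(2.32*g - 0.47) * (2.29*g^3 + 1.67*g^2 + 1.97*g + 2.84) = 5.3128*g^4 + 2.7981*g^3 + 3.7855*g^2 + 5.6629*g - 1.3348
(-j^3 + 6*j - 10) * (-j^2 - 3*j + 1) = j^5 + 3*j^4 - 7*j^3 - 8*j^2 + 36*j - 10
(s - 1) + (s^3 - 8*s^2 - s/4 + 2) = s^3 - 8*s^2 + 3*s/4 + 1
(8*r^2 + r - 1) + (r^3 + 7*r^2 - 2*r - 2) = r^3 + 15*r^2 - r - 3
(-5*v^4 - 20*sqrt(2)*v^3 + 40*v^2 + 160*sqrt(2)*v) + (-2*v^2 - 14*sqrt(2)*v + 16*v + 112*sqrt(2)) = -5*v^4 - 20*sqrt(2)*v^3 + 38*v^2 + 16*v + 146*sqrt(2)*v + 112*sqrt(2)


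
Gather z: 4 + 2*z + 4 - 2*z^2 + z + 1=-2*z^2 + 3*z + 9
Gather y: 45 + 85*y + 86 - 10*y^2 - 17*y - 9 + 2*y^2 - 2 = -8*y^2 + 68*y + 120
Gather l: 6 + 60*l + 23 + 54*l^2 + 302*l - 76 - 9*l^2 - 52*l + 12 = 45*l^2 + 310*l - 35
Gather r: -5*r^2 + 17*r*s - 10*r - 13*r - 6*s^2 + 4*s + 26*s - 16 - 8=-5*r^2 + r*(17*s - 23) - 6*s^2 + 30*s - 24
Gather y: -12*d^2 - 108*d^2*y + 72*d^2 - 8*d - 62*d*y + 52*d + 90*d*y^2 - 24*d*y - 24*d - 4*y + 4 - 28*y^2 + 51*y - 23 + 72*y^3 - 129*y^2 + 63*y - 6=60*d^2 + 20*d + 72*y^3 + y^2*(90*d - 157) + y*(-108*d^2 - 86*d + 110) - 25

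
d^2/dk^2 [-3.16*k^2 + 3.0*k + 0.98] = -6.32000000000000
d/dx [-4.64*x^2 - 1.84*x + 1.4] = -9.28*x - 1.84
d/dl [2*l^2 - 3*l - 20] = 4*l - 3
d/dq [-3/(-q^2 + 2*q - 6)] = 6*(1 - q)/(q^2 - 2*q + 6)^2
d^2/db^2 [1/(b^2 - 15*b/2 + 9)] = 4*(-4*b^2 + 30*b + (4*b - 15)^2 - 36)/(2*b^2 - 15*b + 18)^3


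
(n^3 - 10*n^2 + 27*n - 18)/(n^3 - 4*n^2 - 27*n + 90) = (n - 1)/(n + 5)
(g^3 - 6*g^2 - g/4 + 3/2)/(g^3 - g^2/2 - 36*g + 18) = (g + 1/2)/(g + 6)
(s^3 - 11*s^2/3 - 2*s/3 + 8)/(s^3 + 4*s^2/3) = 1 - 5/s + 6/s^2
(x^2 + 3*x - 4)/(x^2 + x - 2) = (x + 4)/(x + 2)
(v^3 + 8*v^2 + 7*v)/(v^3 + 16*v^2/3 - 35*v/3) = 3*(v + 1)/(3*v - 5)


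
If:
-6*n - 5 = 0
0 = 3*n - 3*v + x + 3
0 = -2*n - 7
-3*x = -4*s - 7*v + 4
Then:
No Solution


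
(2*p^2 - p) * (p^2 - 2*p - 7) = 2*p^4 - 5*p^3 - 12*p^2 + 7*p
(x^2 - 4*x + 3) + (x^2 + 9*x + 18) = 2*x^2 + 5*x + 21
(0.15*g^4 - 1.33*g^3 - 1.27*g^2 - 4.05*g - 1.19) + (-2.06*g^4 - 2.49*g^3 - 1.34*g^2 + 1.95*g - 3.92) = -1.91*g^4 - 3.82*g^3 - 2.61*g^2 - 2.1*g - 5.11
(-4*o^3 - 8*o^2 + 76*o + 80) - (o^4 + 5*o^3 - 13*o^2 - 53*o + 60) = -o^4 - 9*o^3 + 5*o^2 + 129*o + 20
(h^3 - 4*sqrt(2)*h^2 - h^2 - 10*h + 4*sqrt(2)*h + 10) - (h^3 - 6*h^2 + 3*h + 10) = -4*sqrt(2)*h^2 + 5*h^2 - 13*h + 4*sqrt(2)*h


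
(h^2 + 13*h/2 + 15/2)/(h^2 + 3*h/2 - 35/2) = (2*h + 3)/(2*h - 7)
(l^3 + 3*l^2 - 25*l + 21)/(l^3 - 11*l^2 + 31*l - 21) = (l + 7)/(l - 7)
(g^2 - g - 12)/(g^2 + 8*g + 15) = (g - 4)/(g + 5)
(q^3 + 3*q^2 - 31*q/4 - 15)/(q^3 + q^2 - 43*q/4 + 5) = (2*q + 3)/(2*q - 1)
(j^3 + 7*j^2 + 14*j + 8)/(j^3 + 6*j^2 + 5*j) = (j^2 + 6*j + 8)/(j*(j + 5))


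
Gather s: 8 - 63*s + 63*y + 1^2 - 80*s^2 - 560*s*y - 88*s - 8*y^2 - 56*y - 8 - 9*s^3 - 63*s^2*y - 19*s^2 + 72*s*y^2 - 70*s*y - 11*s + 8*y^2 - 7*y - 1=-9*s^3 + s^2*(-63*y - 99) + s*(72*y^2 - 630*y - 162)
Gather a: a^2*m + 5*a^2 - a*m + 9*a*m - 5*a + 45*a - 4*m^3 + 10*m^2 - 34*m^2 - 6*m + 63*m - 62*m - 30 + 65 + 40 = a^2*(m + 5) + a*(8*m + 40) - 4*m^3 - 24*m^2 - 5*m + 75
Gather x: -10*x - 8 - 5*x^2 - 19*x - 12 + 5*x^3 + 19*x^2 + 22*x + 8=5*x^3 + 14*x^2 - 7*x - 12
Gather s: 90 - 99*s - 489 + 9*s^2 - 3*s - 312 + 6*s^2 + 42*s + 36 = 15*s^2 - 60*s - 675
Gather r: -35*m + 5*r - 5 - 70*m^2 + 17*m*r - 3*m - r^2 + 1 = -70*m^2 - 38*m - r^2 + r*(17*m + 5) - 4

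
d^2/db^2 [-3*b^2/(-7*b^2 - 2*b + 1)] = 6*(-14*b^3 + 21*b^2 + 1)/(343*b^6 + 294*b^5 - 63*b^4 - 76*b^3 + 9*b^2 + 6*b - 1)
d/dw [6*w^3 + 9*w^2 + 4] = 18*w*(w + 1)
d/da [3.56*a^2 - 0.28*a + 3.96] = 7.12*a - 0.28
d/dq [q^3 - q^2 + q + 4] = 3*q^2 - 2*q + 1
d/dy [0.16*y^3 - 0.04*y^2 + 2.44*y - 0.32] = 0.48*y^2 - 0.08*y + 2.44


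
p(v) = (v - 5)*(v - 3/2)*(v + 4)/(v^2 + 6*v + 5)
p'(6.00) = 0.64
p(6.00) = 0.58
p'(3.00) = 0.04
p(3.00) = -0.66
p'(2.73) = -0.08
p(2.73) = -0.65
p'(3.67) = 0.27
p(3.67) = -0.55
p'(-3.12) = -6.10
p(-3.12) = -8.28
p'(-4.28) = -31.39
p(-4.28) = 6.36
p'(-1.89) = -14.88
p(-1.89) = -17.81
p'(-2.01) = -11.85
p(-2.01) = -16.21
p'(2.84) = -0.03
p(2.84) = -0.66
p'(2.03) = -0.55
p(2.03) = -0.45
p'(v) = (-2*v - 6)*(v - 5)*(v - 3/2)*(v + 4)/(v^2 + 6*v + 5)^2 + (v - 5)*(v - 3/2)/(v^2 + 6*v + 5) + (v - 5)*(v + 4)/(v^2 + 6*v + 5) + (v - 3/2)*(v + 4)/(v^2 + 6*v + 5) = (2*v^4 + 24*v^3 + 37*v^2 - 170*v - 545)/(2*(v^4 + 12*v^3 + 46*v^2 + 60*v + 25))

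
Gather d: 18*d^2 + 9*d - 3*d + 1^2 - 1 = 18*d^2 + 6*d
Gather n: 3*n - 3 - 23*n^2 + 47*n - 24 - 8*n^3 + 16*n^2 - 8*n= -8*n^3 - 7*n^2 + 42*n - 27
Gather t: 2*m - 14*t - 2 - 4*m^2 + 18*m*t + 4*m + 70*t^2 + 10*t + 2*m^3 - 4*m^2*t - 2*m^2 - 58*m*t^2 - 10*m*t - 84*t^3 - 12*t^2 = 2*m^3 - 6*m^2 + 6*m - 84*t^3 + t^2*(58 - 58*m) + t*(-4*m^2 + 8*m - 4) - 2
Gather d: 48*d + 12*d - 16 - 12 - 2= 60*d - 30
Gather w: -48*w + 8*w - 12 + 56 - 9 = 35 - 40*w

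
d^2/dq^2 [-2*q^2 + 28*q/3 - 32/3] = -4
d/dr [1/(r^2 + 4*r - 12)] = 2*(-r - 2)/(r^2 + 4*r - 12)^2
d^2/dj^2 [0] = 0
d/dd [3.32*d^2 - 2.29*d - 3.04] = 6.64*d - 2.29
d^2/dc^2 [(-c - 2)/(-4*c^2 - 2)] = 2*(8*c^2*(c + 2) - (3*c + 2)*(2*c^2 + 1))/(2*c^2 + 1)^3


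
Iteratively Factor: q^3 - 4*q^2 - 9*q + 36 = (q - 3)*(q^2 - q - 12) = (q - 4)*(q - 3)*(q + 3)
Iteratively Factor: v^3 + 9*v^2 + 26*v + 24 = (v + 4)*(v^2 + 5*v + 6) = (v + 2)*(v + 4)*(v + 3)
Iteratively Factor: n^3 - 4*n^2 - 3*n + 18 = (n + 2)*(n^2 - 6*n + 9) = (n - 3)*(n + 2)*(n - 3)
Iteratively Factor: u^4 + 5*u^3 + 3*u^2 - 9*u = (u)*(u^3 + 5*u^2 + 3*u - 9) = u*(u + 3)*(u^2 + 2*u - 3) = u*(u - 1)*(u + 3)*(u + 3)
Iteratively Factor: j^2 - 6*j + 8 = (j - 2)*(j - 4)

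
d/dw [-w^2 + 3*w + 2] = 3 - 2*w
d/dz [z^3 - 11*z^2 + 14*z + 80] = 3*z^2 - 22*z + 14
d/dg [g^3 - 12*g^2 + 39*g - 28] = 3*g^2 - 24*g + 39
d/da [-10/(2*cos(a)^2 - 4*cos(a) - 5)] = 40*(1 - cos(a))*sin(a)/(4*cos(a) - cos(2*a) + 4)^2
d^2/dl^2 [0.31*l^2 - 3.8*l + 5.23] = 0.620000000000000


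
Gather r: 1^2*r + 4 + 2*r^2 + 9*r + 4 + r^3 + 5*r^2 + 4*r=r^3 + 7*r^2 + 14*r + 8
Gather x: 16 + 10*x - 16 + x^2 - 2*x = x^2 + 8*x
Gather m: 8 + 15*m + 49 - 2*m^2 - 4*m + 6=-2*m^2 + 11*m + 63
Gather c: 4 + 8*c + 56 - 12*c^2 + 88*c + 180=-12*c^2 + 96*c + 240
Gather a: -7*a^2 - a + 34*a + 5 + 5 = -7*a^2 + 33*a + 10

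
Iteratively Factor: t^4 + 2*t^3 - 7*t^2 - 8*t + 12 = (t - 1)*(t^3 + 3*t^2 - 4*t - 12) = (t - 1)*(t + 2)*(t^2 + t - 6) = (t - 2)*(t - 1)*(t + 2)*(t + 3)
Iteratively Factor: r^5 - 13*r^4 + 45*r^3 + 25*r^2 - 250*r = (r)*(r^4 - 13*r^3 + 45*r^2 + 25*r - 250) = r*(r - 5)*(r^3 - 8*r^2 + 5*r + 50) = r*(r - 5)*(r + 2)*(r^2 - 10*r + 25) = r*(r - 5)^2*(r + 2)*(r - 5)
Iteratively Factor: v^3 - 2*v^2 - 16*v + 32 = (v - 4)*(v^2 + 2*v - 8) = (v - 4)*(v + 4)*(v - 2)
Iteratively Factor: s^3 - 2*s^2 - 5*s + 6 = (s - 1)*(s^2 - s - 6) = (s - 1)*(s + 2)*(s - 3)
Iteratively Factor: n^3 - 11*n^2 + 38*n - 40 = (n - 2)*(n^2 - 9*n + 20) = (n - 4)*(n - 2)*(n - 5)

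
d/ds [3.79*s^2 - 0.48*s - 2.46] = 7.58*s - 0.48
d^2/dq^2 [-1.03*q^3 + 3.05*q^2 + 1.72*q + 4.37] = 6.1 - 6.18*q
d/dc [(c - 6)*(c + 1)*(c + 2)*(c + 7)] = 4*c^3 + 12*c^2 - 74*c - 124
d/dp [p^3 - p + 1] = 3*p^2 - 1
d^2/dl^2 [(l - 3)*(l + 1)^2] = 6*l - 2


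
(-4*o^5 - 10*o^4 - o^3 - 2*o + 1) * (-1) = 4*o^5 + 10*o^4 + o^3 + 2*o - 1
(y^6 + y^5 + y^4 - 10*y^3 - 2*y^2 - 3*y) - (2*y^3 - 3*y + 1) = y^6 + y^5 + y^4 - 12*y^3 - 2*y^2 - 1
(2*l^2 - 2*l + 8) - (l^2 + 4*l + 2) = l^2 - 6*l + 6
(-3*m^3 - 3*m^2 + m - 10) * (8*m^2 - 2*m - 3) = -24*m^5 - 18*m^4 + 23*m^3 - 73*m^2 + 17*m + 30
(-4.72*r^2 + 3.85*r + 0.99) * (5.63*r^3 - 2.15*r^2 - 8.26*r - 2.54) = -26.5736*r^5 + 31.8235*r^4 + 36.2834*r^3 - 21.9407*r^2 - 17.9564*r - 2.5146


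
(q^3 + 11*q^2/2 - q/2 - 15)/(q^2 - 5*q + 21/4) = 2*(q^2 + 7*q + 10)/(2*q - 7)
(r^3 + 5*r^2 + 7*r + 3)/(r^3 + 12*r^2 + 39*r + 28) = (r^2 + 4*r + 3)/(r^2 + 11*r + 28)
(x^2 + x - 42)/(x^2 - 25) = (x^2 + x - 42)/(x^2 - 25)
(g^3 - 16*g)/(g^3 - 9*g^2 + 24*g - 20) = g*(g^2 - 16)/(g^3 - 9*g^2 + 24*g - 20)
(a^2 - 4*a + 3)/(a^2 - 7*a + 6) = (a - 3)/(a - 6)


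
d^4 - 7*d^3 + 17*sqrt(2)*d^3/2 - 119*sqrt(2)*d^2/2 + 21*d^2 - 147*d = d*(d - 7)*(d + 3*sqrt(2)/2)*(d + 7*sqrt(2))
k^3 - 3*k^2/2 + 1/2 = (k - 1)^2*(k + 1/2)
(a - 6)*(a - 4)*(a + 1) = a^3 - 9*a^2 + 14*a + 24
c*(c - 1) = c^2 - c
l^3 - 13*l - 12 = (l - 4)*(l + 1)*(l + 3)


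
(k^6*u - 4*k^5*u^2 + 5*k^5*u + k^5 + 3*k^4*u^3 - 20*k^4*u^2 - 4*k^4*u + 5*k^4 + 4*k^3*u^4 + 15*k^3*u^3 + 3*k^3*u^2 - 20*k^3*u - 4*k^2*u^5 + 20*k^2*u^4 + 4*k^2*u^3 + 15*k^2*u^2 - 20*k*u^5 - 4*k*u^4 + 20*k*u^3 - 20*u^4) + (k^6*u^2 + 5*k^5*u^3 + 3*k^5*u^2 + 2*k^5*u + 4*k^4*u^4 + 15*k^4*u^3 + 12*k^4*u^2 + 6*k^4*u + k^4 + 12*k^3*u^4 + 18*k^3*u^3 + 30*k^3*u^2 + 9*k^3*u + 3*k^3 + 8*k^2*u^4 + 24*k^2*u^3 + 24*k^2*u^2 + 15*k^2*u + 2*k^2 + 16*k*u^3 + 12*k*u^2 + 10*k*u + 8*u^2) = k^6*u^2 + k^6*u + 5*k^5*u^3 - k^5*u^2 + 7*k^5*u + k^5 + 4*k^4*u^4 + 18*k^4*u^3 - 8*k^4*u^2 + 2*k^4*u + 6*k^4 + 16*k^3*u^4 + 33*k^3*u^3 + 33*k^3*u^2 - 11*k^3*u + 3*k^3 - 4*k^2*u^5 + 28*k^2*u^4 + 28*k^2*u^3 + 39*k^2*u^2 + 15*k^2*u + 2*k^2 - 20*k*u^5 - 4*k*u^4 + 36*k*u^3 + 12*k*u^2 + 10*k*u - 20*u^4 + 8*u^2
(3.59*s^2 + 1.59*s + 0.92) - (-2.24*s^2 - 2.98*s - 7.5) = 5.83*s^2 + 4.57*s + 8.42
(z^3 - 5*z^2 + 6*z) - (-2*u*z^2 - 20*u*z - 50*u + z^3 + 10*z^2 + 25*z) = 2*u*z^2 + 20*u*z + 50*u - 15*z^2 - 19*z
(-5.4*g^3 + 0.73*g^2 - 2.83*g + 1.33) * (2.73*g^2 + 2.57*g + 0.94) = -14.742*g^5 - 11.8851*g^4 - 10.9258*g^3 - 2.956*g^2 + 0.7579*g + 1.2502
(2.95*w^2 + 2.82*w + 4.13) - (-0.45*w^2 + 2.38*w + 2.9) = 3.4*w^2 + 0.44*w + 1.23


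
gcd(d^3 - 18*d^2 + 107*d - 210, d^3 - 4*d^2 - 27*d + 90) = d - 6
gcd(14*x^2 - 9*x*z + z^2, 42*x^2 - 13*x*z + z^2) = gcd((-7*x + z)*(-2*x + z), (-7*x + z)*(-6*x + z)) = 7*x - z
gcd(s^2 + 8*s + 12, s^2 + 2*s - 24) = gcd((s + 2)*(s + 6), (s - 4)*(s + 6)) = s + 6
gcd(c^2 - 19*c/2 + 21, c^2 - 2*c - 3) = 1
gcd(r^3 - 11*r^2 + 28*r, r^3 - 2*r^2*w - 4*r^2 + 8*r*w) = r^2 - 4*r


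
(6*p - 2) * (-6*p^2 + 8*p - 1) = -36*p^3 + 60*p^2 - 22*p + 2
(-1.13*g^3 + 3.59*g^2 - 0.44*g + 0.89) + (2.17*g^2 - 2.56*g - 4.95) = -1.13*g^3 + 5.76*g^2 - 3.0*g - 4.06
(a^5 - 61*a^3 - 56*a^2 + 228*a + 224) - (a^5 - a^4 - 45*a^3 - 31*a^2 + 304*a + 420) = a^4 - 16*a^3 - 25*a^2 - 76*a - 196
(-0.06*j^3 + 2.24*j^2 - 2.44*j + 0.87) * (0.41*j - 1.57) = -0.0246*j^4 + 1.0126*j^3 - 4.5172*j^2 + 4.1875*j - 1.3659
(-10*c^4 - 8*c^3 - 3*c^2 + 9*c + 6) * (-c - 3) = 10*c^5 + 38*c^4 + 27*c^3 - 33*c - 18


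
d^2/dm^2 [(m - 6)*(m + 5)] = 2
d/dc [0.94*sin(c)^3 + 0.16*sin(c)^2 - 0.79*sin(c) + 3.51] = (2.82*sin(c)^2 + 0.32*sin(c) - 0.79)*cos(c)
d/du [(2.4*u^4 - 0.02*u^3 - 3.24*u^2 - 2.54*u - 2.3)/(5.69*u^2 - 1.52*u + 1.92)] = (27.312*u^5 - 11.0578*u^4 + 18.4928*u^3 + 19.2622*u^2 + 13.7324*u - 8.3728)/(32.3761*u^4 - 17.2976*u^3 + 24.16*u^2 - 5.8368*u + 3.6864)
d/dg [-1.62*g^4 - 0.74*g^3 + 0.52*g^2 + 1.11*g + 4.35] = -6.48*g^3 - 2.22*g^2 + 1.04*g + 1.11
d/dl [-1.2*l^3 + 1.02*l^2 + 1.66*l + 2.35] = -3.6*l^2 + 2.04*l + 1.66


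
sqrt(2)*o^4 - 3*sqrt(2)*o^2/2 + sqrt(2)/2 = (o - 1)*(o + 1)*(o - sqrt(2)/2)*(sqrt(2)*o + 1)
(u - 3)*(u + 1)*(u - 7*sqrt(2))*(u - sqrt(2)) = u^4 - 8*sqrt(2)*u^3 - 2*u^3 + 11*u^2 + 16*sqrt(2)*u^2 - 28*u + 24*sqrt(2)*u - 42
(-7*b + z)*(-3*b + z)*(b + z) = 21*b^3 + 11*b^2*z - 9*b*z^2 + z^3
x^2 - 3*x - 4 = (x - 4)*(x + 1)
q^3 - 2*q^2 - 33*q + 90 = (q - 5)*(q - 3)*(q + 6)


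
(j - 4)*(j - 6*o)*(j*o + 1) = j^3*o - 6*j^2*o^2 - 4*j^2*o + j^2 + 24*j*o^2 - 6*j*o - 4*j + 24*o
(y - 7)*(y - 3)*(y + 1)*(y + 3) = y^4 - 6*y^3 - 16*y^2 + 54*y + 63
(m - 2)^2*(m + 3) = m^3 - m^2 - 8*m + 12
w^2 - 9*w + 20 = (w - 5)*(w - 4)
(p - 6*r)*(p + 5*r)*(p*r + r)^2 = p^4*r^2 - p^3*r^3 + 2*p^3*r^2 - 30*p^2*r^4 - 2*p^2*r^3 + p^2*r^2 - 60*p*r^4 - p*r^3 - 30*r^4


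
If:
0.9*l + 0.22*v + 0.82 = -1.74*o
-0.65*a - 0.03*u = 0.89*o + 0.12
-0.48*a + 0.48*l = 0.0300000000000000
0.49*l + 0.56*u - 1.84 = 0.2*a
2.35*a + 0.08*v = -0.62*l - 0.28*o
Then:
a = 0.07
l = 0.13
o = -0.29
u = 3.20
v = -1.95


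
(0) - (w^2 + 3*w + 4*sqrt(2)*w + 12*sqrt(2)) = -w^2 - 4*sqrt(2)*w - 3*w - 12*sqrt(2)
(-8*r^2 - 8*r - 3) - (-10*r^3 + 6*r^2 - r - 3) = 10*r^3 - 14*r^2 - 7*r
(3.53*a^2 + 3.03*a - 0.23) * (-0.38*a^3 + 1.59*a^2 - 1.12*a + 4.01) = -1.3414*a^5 + 4.4613*a^4 + 0.9515*a^3 + 10.396*a^2 + 12.4079*a - 0.9223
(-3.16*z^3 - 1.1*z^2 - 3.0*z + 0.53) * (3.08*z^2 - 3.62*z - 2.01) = -9.7328*z^5 + 8.0512*z^4 + 1.0936*z^3 + 14.7034*z^2 + 4.1114*z - 1.0653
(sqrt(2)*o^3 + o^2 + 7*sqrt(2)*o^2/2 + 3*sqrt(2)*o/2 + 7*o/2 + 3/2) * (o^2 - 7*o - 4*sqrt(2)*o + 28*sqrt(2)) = sqrt(2)*o^5 - 7*o^4 - 7*sqrt(2)*o^4/2 - 27*sqrt(2)*o^3 + 49*o^3/2 + 7*sqrt(2)*o^2/2 + 161*o^2 + 147*o/2 + 92*sqrt(2)*o + 42*sqrt(2)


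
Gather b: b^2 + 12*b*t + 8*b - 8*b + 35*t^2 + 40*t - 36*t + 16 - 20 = b^2 + 12*b*t + 35*t^2 + 4*t - 4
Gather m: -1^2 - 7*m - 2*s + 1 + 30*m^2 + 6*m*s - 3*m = 30*m^2 + m*(6*s - 10) - 2*s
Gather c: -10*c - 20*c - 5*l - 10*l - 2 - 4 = -30*c - 15*l - 6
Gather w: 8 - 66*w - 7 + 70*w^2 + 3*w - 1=70*w^2 - 63*w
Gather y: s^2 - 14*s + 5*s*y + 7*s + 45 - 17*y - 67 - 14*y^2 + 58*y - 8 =s^2 - 7*s - 14*y^2 + y*(5*s + 41) - 30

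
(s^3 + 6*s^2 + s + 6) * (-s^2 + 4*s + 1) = -s^5 - 2*s^4 + 24*s^3 + 4*s^2 + 25*s + 6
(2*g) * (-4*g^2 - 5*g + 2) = -8*g^3 - 10*g^2 + 4*g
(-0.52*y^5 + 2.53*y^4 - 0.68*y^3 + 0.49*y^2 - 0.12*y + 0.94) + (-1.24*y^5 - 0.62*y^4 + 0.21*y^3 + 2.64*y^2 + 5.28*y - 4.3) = -1.76*y^5 + 1.91*y^4 - 0.47*y^3 + 3.13*y^2 + 5.16*y - 3.36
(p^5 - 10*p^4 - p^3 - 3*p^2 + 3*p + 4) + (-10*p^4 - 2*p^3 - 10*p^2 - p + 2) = p^5 - 20*p^4 - 3*p^3 - 13*p^2 + 2*p + 6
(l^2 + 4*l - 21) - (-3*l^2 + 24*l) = 4*l^2 - 20*l - 21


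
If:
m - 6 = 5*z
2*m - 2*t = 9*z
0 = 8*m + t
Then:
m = -2/3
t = 16/3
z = -4/3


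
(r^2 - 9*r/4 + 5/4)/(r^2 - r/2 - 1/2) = (4*r - 5)/(2*(2*r + 1))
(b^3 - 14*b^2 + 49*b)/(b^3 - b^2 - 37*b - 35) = b*(b - 7)/(b^2 + 6*b + 5)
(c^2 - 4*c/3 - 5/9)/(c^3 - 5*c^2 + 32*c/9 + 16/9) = (3*c - 5)/(3*c^2 - 16*c + 16)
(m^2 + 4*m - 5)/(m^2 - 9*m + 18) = (m^2 + 4*m - 5)/(m^2 - 9*m + 18)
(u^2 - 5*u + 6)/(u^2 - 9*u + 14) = (u - 3)/(u - 7)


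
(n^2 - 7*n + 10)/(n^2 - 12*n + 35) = (n - 2)/(n - 7)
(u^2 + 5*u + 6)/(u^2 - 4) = (u + 3)/(u - 2)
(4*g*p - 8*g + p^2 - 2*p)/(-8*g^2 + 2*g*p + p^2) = (p - 2)/(-2*g + p)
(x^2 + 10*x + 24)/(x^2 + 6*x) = (x + 4)/x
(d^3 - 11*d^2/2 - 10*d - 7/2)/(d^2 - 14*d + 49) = (2*d^2 + 3*d + 1)/(2*(d - 7))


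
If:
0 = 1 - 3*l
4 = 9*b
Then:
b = 4/9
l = 1/3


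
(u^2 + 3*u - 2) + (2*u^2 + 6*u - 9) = 3*u^2 + 9*u - 11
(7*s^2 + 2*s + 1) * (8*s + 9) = 56*s^3 + 79*s^2 + 26*s + 9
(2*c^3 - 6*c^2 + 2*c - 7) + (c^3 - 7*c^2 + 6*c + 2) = 3*c^3 - 13*c^2 + 8*c - 5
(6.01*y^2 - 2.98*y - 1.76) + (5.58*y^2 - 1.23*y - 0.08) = 11.59*y^2 - 4.21*y - 1.84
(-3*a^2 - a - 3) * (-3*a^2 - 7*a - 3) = 9*a^4 + 24*a^3 + 25*a^2 + 24*a + 9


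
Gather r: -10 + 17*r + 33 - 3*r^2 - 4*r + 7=-3*r^2 + 13*r + 30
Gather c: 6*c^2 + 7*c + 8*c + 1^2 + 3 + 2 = 6*c^2 + 15*c + 6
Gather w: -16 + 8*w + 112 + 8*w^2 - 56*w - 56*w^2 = -48*w^2 - 48*w + 96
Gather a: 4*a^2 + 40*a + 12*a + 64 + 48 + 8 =4*a^2 + 52*a + 120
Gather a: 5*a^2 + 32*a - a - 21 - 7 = 5*a^2 + 31*a - 28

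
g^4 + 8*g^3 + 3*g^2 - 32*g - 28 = (g - 2)*(g + 1)*(g + 2)*(g + 7)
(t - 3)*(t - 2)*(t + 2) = t^3 - 3*t^2 - 4*t + 12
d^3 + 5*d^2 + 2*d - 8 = (d - 1)*(d + 2)*(d + 4)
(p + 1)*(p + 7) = p^2 + 8*p + 7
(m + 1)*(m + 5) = m^2 + 6*m + 5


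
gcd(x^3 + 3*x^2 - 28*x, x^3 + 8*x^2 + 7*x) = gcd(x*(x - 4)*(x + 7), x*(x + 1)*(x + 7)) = x^2 + 7*x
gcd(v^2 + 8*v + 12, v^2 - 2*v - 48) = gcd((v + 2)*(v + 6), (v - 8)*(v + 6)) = v + 6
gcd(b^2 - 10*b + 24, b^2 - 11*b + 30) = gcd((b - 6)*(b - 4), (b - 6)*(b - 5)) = b - 6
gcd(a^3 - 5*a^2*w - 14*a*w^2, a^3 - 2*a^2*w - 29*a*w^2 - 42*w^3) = -a^2 + 5*a*w + 14*w^2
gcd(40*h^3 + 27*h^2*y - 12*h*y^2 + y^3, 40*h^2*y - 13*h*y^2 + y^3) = 40*h^2 - 13*h*y + y^2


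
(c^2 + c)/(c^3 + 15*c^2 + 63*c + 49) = c/(c^2 + 14*c + 49)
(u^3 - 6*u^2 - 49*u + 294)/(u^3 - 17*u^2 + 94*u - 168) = (u + 7)/(u - 4)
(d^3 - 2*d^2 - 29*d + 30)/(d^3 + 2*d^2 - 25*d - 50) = (d^2 - 7*d + 6)/(d^2 - 3*d - 10)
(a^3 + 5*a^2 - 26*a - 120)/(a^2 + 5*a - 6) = (a^2 - a - 20)/(a - 1)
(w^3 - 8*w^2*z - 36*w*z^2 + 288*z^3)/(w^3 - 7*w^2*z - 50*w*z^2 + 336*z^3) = (w + 6*z)/(w + 7*z)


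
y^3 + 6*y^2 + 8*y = y*(y + 2)*(y + 4)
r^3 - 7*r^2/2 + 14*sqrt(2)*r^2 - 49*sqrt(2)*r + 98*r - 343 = (r - 7/2)*(r + 7*sqrt(2))^2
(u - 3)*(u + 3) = u^2 - 9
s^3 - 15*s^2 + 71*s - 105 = (s - 7)*(s - 5)*(s - 3)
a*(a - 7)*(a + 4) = a^3 - 3*a^2 - 28*a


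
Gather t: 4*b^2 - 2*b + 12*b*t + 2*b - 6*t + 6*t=4*b^2 + 12*b*t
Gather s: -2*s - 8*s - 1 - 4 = -10*s - 5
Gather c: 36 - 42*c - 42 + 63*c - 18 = 21*c - 24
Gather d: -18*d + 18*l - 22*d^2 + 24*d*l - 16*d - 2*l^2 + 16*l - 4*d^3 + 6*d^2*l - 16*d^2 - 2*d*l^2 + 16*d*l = -4*d^3 + d^2*(6*l - 38) + d*(-2*l^2 + 40*l - 34) - 2*l^2 + 34*l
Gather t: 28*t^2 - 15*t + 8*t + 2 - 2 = 28*t^2 - 7*t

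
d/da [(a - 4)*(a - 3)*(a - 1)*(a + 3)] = 4*a^3 - 15*a^2 - 10*a + 45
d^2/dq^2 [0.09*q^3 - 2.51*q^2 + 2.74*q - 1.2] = 0.54*q - 5.02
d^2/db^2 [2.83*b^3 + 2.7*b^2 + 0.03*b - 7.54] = 16.98*b + 5.4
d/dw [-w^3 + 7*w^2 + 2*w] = -3*w^2 + 14*w + 2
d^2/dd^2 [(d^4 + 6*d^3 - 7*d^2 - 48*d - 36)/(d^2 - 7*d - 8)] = 2*(d^3 - 24*d^2 + 192*d + 188)/(d^3 - 24*d^2 + 192*d - 512)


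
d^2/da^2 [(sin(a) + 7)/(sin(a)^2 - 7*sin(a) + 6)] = (-sin(a)^4 - 36*sin(a)^3 + 149*sin(a)^2 - 26*sin(a) - 686)/((sin(a) - 6)^3*(sin(a) - 1)^2)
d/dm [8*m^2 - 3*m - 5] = 16*m - 3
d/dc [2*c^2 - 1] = 4*c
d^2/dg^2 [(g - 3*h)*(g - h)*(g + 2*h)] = 6*g - 4*h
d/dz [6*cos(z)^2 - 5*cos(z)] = (5 - 12*cos(z))*sin(z)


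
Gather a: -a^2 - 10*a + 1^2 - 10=-a^2 - 10*a - 9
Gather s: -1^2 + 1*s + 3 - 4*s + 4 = 6 - 3*s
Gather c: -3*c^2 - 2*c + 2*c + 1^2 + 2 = 3 - 3*c^2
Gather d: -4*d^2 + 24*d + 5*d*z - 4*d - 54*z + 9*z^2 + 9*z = -4*d^2 + d*(5*z + 20) + 9*z^2 - 45*z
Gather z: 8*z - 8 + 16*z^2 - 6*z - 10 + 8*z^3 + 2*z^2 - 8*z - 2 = 8*z^3 + 18*z^2 - 6*z - 20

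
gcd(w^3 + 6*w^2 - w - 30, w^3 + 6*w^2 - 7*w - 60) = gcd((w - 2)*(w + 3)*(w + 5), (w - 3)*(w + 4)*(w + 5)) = w + 5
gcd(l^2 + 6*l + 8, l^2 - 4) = l + 2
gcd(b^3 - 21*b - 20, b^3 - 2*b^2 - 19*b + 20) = b^2 - b - 20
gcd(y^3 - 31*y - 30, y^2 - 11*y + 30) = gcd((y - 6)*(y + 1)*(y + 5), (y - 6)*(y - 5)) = y - 6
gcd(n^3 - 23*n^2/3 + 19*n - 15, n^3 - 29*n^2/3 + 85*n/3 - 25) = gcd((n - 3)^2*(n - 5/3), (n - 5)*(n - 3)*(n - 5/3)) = n^2 - 14*n/3 + 5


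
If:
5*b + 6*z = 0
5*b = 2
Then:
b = 2/5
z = -1/3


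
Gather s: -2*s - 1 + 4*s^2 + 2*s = 4*s^2 - 1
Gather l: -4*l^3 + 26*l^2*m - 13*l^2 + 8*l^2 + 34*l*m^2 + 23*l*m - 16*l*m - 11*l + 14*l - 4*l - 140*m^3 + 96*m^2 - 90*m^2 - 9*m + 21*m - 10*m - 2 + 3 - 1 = -4*l^3 + l^2*(26*m - 5) + l*(34*m^2 + 7*m - 1) - 140*m^3 + 6*m^2 + 2*m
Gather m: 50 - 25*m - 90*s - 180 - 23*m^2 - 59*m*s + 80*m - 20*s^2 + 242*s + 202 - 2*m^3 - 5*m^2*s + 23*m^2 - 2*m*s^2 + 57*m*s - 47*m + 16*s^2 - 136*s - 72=-2*m^3 - 5*m^2*s + m*(-2*s^2 - 2*s + 8) - 4*s^2 + 16*s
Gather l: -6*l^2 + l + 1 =-6*l^2 + l + 1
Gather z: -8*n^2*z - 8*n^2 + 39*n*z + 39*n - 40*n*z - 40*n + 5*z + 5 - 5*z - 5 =-8*n^2 - n + z*(-8*n^2 - n)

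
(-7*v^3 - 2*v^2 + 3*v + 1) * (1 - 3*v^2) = 21*v^5 + 6*v^4 - 16*v^3 - 5*v^2 + 3*v + 1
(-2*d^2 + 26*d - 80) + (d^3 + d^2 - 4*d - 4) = d^3 - d^2 + 22*d - 84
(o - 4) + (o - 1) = 2*o - 5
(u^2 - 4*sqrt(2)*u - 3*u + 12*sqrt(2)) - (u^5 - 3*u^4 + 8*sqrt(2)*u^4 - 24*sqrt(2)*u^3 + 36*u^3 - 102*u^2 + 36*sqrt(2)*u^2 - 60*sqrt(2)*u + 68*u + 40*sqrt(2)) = -u^5 - 8*sqrt(2)*u^4 + 3*u^4 - 36*u^3 + 24*sqrt(2)*u^3 - 36*sqrt(2)*u^2 + 103*u^2 - 71*u + 56*sqrt(2)*u - 28*sqrt(2)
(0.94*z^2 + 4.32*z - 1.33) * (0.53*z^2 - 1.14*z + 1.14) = 0.4982*z^4 + 1.218*z^3 - 4.5581*z^2 + 6.441*z - 1.5162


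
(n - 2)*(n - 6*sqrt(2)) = n^2 - 6*sqrt(2)*n - 2*n + 12*sqrt(2)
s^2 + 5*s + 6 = (s + 2)*(s + 3)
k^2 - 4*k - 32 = (k - 8)*(k + 4)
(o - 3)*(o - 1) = o^2 - 4*o + 3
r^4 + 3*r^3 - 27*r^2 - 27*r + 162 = (r - 3)^2*(r + 3)*(r + 6)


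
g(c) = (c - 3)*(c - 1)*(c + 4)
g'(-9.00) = 230.00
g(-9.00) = -600.00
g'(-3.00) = 14.00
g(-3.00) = 24.00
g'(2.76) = 9.85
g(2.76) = -2.86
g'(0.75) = -11.31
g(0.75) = 2.67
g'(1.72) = -4.12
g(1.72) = -5.27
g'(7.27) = 145.56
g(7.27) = 301.73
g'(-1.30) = -7.93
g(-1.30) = 26.70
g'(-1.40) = -7.12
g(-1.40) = 27.46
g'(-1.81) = -3.17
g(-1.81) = 29.60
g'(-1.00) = -10.00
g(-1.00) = 24.00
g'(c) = (c - 3)*(c - 1) + (c - 3)*(c + 4) + (c - 1)*(c + 4)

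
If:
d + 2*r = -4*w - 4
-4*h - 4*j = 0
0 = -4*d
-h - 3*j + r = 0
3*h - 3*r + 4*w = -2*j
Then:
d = 0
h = 4/11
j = -4/11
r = -8/11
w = -7/11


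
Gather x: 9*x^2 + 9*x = 9*x^2 + 9*x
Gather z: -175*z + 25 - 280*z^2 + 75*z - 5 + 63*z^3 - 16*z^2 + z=63*z^3 - 296*z^2 - 99*z + 20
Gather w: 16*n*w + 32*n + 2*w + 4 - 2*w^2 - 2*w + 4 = 16*n*w + 32*n - 2*w^2 + 8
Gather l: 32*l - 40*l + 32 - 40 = -8*l - 8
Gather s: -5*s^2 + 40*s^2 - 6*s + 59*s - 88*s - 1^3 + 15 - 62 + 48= 35*s^2 - 35*s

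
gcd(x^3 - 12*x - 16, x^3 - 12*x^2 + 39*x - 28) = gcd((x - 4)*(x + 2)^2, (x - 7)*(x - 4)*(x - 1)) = x - 4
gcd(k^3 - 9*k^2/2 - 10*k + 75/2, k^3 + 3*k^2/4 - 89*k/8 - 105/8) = k + 3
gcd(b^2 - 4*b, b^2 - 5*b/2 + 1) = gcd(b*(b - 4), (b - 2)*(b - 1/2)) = 1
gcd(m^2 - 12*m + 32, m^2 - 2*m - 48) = m - 8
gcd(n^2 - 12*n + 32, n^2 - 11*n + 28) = n - 4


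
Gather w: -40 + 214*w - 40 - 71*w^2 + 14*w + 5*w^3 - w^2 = 5*w^3 - 72*w^2 + 228*w - 80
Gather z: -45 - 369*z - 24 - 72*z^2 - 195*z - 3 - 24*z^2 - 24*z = -96*z^2 - 588*z - 72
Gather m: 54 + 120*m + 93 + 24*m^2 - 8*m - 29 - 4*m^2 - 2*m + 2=20*m^2 + 110*m + 120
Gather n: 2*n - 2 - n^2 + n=-n^2 + 3*n - 2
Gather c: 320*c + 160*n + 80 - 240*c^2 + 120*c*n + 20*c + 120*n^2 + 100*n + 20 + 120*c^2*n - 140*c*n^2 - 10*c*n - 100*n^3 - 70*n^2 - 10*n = c^2*(120*n - 240) + c*(-140*n^2 + 110*n + 340) - 100*n^3 + 50*n^2 + 250*n + 100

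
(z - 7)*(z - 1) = z^2 - 8*z + 7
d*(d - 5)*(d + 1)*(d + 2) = d^4 - 2*d^3 - 13*d^2 - 10*d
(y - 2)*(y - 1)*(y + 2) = y^3 - y^2 - 4*y + 4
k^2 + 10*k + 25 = (k + 5)^2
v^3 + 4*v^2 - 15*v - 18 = (v - 3)*(v + 1)*(v + 6)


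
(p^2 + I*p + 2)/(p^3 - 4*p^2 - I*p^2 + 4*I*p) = (p + 2*I)/(p*(p - 4))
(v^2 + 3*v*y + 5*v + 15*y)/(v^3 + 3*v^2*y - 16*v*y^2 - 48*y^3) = (-v - 5)/(-v^2 + 16*y^2)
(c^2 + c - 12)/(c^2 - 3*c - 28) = (c - 3)/(c - 7)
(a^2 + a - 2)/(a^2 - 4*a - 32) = (-a^2 - a + 2)/(-a^2 + 4*a + 32)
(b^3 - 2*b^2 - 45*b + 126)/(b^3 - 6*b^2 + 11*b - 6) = (b^2 + b - 42)/(b^2 - 3*b + 2)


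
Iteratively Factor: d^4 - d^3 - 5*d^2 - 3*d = (d + 1)*(d^3 - 2*d^2 - 3*d) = d*(d + 1)*(d^2 - 2*d - 3) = d*(d + 1)^2*(d - 3)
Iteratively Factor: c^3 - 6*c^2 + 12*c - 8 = (c - 2)*(c^2 - 4*c + 4) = (c - 2)^2*(c - 2)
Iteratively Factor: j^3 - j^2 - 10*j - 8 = (j + 1)*(j^2 - 2*j - 8) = (j + 1)*(j + 2)*(j - 4)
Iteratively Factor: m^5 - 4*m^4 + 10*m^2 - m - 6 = (m - 3)*(m^4 - m^3 - 3*m^2 + m + 2) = (m - 3)*(m + 1)*(m^3 - 2*m^2 - m + 2) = (m - 3)*(m - 1)*(m + 1)*(m^2 - m - 2) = (m - 3)*(m - 1)*(m + 1)^2*(m - 2)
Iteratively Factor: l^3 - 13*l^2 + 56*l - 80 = (l - 4)*(l^2 - 9*l + 20) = (l - 4)^2*(l - 5)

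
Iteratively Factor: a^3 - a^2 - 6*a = (a)*(a^2 - a - 6) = a*(a + 2)*(a - 3)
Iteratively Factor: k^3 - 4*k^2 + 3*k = (k)*(k^2 - 4*k + 3) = k*(k - 1)*(k - 3)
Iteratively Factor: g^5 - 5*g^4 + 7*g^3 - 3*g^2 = (g - 3)*(g^4 - 2*g^3 + g^2) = g*(g - 3)*(g^3 - 2*g^2 + g) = g*(g - 3)*(g - 1)*(g^2 - g) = g*(g - 3)*(g - 1)^2*(g)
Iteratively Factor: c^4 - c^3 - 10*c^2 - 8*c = (c + 1)*(c^3 - 2*c^2 - 8*c) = (c + 1)*(c + 2)*(c^2 - 4*c) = c*(c + 1)*(c + 2)*(c - 4)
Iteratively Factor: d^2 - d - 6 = (d + 2)*(d - 3)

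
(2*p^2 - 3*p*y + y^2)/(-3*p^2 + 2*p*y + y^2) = (-2*p + y)/(3*p + y)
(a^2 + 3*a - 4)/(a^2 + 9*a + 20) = (a - 1)/(a + 5)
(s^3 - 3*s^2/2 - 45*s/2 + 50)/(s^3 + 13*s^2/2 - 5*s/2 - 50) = (s - 4)/(s + 4)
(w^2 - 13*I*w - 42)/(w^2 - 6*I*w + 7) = (w - 6*I)/(w + I)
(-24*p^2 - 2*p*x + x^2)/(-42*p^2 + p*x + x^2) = (4*p + x)/(7*p + x)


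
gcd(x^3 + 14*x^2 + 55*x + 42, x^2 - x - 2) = x + 1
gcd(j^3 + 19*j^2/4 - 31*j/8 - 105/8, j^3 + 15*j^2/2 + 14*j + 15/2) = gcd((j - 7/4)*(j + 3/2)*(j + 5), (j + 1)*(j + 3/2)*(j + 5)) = j^2 + 13*j/2 + 15/2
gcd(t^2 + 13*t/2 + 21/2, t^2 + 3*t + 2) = 1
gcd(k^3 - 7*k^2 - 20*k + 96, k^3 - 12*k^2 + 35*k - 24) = k^2 - 11*k + 24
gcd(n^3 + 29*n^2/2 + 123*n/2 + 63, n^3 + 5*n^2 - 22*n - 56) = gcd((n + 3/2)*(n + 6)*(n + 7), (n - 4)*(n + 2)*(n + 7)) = n + 7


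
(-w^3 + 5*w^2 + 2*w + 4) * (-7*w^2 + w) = 7*w^5 - 36*w^4 - 9*w^3 - 26*w^2 + 4*w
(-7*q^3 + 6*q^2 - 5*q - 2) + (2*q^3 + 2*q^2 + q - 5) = -5*q^3 + 8*q^2 - 4*q - 7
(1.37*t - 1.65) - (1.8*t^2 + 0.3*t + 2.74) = -1.8*t^2 + 1.07*t - 4.39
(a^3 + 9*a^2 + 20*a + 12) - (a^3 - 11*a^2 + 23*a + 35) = 20*a^2 - 3*a - 23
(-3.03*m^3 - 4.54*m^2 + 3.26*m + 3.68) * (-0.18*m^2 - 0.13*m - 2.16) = 0.5454*m^5 + 1.2111*m^4 + 6.5482*m^3 + 8.7202*m^2 - 7.52*m - 7.9488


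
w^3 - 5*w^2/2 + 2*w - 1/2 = (w - 1)^2*(w - 1/2)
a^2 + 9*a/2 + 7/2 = (a + 1)*(a + 7/2)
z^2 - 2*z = z*(z - 2)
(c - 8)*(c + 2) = c^2 - 6*c - 16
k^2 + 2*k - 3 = (k - 1)*(k + 3)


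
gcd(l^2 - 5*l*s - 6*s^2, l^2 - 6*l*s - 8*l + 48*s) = -l + 6*s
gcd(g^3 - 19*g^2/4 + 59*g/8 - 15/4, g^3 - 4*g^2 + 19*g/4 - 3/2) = g^2 - 7*g/2 + 3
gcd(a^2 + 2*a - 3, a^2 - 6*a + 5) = a - 1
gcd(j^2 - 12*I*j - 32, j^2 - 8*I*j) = j - 8*I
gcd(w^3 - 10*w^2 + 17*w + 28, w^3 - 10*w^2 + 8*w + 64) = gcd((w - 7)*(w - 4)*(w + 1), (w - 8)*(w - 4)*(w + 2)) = w - 4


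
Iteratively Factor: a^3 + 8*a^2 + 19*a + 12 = (a + 3)*(a^2 + 5*a + 4) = (a + 3)*(a + 4)*(a + 1)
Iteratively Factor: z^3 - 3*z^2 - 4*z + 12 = (z - 2)*(z^2 - z - 6) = (z - 2)*(z + 2)*(z - 3)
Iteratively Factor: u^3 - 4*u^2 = (u - 4)*(u^2) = u*(u - 4)*(u)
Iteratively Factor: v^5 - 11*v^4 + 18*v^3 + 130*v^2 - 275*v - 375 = (v - 5)*(v^4 - 6*v^3 - 12*v^2 + 70*v + 75) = (v - 5)^2*(v^3 - v^2 - 17*v - 15) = (v - 5)^2*(v + 1)*(v^2 - 2*v - 15) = (v - 5)^3*(v + 1)*(v + 3)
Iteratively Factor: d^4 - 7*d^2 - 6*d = (d - 3)*(d^3 + 3*d^2 + 2*d) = (d - 3)*(d + 1)*(d^2 + 2*d) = (d - 3)*(d + 1)*(d + 2)*(d)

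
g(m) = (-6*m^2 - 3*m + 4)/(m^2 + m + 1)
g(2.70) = -4.35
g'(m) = (-12*m - 3)/(m^2 + m + 1) + (-2*m - 1)*(-6*m^2 - 3*m + 4)/(m^2 + m + 1)^2 = (-3*m^2 - 20*m - 7)/(m^4 + 2*m^3 + 3*m^2 + 2*m + 1)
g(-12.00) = -6.20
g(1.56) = -3.06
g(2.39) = -4.11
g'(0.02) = -7.11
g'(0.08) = -7.30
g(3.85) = -4.90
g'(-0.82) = 10.16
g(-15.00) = -6.17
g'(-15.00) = -0.00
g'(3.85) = -0.33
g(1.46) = -2.87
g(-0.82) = 2.85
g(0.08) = 3.43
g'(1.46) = -2.02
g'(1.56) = -1.82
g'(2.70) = -0.69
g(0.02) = 3.86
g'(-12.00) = -0.01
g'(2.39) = -0.87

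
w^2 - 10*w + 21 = (w - 7)*(w - 3)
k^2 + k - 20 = (k - 4)*(k + 5)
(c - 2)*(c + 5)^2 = c^3 + 8*c^2 + 5*c - 50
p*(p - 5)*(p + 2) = p^3 - 3*p^2 - 10*p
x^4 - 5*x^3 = x^3*(x - 5)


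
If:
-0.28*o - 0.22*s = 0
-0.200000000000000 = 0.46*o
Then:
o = -0.43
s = 0.55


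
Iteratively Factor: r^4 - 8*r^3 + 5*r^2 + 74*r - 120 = (r - 2)*(r^3 - 6*r^2 - 7*r + 60) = (r - 4)*(r - 2)*(r^2 - 2*r - 15) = (r - 4)*(r - 2)*(r + 3)*(r - 5)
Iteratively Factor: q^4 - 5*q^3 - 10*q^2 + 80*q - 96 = (q - 3)*(q^3 - 2*q^2 - 16*q + 32) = (q - 3)*(q + 4)*(q^2 - 6*q + 8) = (q - 3)*(q - 2)*(q + 4)*(q - 4)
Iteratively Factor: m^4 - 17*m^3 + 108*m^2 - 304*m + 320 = (m - 4)*(m^3 - 13*m^2 + 56*m - 80) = (m - 4)^2*(m^2 - 9*m + 20) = (m - 5)*(m - 4)^2*(m - 4)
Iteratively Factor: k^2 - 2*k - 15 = (k - 5)*(k + 3)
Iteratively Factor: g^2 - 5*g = (g - 5)*(g)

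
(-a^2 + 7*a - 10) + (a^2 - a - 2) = 6*a - 12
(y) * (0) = 0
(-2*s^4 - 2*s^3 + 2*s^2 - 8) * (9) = -18*s^4 - 18*s^3 + 18*s^2 - 72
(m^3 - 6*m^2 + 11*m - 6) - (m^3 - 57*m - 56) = -6*m^2 + 68*m + 50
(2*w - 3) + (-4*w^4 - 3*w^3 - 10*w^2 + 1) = -4*w^4 - 3*w^3 - 10*w^2 + 2*w - 2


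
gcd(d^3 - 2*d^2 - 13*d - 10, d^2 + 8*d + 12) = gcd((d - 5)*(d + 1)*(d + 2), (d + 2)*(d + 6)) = d + 2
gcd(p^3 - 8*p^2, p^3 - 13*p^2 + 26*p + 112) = p - 8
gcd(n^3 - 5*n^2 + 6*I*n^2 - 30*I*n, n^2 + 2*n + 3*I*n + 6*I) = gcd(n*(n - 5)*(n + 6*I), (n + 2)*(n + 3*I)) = 1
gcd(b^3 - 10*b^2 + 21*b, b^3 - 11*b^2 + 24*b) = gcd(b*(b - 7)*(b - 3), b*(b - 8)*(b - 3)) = b^2 - 3*b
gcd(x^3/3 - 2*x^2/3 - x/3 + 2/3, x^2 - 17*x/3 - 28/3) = 1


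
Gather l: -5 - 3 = -8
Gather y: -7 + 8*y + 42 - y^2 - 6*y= -y^2 + 2*y + 35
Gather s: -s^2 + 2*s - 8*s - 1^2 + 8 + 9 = -s^2 - 6*s + 16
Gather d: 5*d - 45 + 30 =5*d - 15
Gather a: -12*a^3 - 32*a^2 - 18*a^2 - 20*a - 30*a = -12*a^3 - 50*a^2 - 50*a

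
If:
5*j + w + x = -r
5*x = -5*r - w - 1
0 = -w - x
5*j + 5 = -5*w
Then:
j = 5/21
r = -25/21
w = -26/21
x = 26/21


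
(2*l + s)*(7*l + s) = 14*l^2 + 9*l*s + s^2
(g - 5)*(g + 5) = g^2 - 25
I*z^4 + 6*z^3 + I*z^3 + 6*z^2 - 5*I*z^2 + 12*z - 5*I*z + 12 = (z - 4*I)*(z - 3*I)*(z + I)*(I*z + I)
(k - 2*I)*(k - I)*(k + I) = k^3 - 2*I*k^2 + k - 2*I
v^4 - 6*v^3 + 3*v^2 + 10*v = v*(v - 5)*(v - 2)*(v + 1)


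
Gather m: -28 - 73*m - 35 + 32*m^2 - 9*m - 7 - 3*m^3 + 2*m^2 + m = -3*m^3 + 34*m^2 - 81*m - 70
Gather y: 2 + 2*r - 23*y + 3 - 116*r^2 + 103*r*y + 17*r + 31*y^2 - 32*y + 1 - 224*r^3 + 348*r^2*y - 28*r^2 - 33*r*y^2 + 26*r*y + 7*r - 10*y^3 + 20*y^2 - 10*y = -224*r^3 - 144*r^2 + 26*r - 10*y^3 + y^2*(51 - 33*r) + y*(348*r^2 + 129*r - 65) + 6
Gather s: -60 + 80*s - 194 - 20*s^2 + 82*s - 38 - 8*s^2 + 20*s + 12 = -28*s^2 + 182*s - 280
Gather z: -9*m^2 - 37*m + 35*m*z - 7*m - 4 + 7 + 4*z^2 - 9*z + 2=-9*m^2 - 44*m + 4*z^2 + z*(35*m - 9) + 5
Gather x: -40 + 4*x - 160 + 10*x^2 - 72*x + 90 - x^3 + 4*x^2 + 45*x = -x^3 + 14*x^2 - 23*x - 110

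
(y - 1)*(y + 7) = y^2 + 6*y - 7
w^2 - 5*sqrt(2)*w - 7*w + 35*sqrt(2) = (w - 7)*(w - 5*sqrt(2))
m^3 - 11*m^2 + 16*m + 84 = (m - 7)*(m - 6)*(m + 2)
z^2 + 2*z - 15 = (z - 3)*(z + 5)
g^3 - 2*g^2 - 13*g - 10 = (g - 5)*(g + 1)*(g + 2)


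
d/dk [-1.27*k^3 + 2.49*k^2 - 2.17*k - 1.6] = -3.81*k^2 + 4.98*k - 2.17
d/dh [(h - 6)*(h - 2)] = 2*h - 8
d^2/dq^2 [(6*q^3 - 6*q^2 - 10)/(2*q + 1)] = 4*(12*q^3 + 18*q^2 + 9*q - 23)/(8*q^3 + 12*q^2 + 6*q + 1)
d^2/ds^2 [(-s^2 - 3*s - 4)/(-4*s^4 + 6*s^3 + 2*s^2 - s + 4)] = 4*s*(24*s^7 + 108*s^6 + 54*s^5 - 606*s^4 + 429*s^3 + 380*s^2 - 48*s - 192)/(64*s^12 - 288*s^11 + 336*s^10 + 120*s^9 - 504*s^8 + 564*s^7 - 164*s^6 - 390*s^5 + 282*s^4 - 239*s^3 - 108*s^2 + 48*s - 64)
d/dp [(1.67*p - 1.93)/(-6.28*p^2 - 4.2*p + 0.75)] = (10.4876*p^2 - 24.2408*p - 6.8535)/(39.4384*p^4 + 52.752*p^3 + 8.22*p^2 - 6.3*p + 0.5625)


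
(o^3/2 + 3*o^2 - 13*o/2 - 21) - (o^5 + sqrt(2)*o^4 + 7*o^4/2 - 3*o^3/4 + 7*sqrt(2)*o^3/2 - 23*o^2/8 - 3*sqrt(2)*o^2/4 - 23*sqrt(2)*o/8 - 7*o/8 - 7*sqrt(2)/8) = -o^5 - 7*o^4/2 - sqrt(2)*o^4 - 7*sqrt(2)*o^3/2 + 5*o^3/4 + 3*sqrt(2)*o^2/4 + 47*o^2/8 - 45*o/8 + 23*sqrt(2)*o/8 - 21 + 7*sqrt(2)/8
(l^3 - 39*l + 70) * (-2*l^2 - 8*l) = -2*l^5 - 8*l^4 + 78*l^3 + 172*l^2 - 560*l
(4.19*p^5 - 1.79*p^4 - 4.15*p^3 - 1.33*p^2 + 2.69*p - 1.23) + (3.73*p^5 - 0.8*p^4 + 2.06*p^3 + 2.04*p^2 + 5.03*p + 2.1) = 7.92*p^5 - 2.59*p^4 - 2.09*p^3 + 0.71*p^2 + 7.72*p + 0.87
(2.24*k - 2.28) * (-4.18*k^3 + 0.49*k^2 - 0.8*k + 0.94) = -9.3632*k^4 + 10.628*k^3 - 2.9092*k^2 + 3.9296*k - 2.1432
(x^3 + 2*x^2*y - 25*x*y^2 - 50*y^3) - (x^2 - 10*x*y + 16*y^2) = x^3 + 2*x^2*y - x^2 - 25*x*y^2 + 10*x*y - 50*y^3 - 16*y^2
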